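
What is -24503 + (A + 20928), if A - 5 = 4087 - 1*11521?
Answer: -11004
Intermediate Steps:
A = -7429 (A = 5 + (4087 - 1*11521) = 5 + (4087 - 11521) = 5 - 7434 = -7429)
-24503 + (A + 20928) = -24503 + (-7429 + 20928) = -24503 + 13499 = -11004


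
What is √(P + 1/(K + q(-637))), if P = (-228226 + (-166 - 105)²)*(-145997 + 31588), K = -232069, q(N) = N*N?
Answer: √593671483686766693/5790 ≈ 1.3307e+5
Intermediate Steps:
q(N) = N²
P = 17708797065 (P = (-228226 + (-271)²)*(-114409) = (-228226 + 73441)*(-114409) = -154785*(-114409) = 17708797065)
√(P + 1/(K + q(-637))) = √(17708797065 + 1/(-232069 + (-637)²)) = √(17708797065 + 1/(-232069 + 405769)) = √(17708797065 + 1/173700) = √(3076018050190501/173700) = √593671483686766693/5790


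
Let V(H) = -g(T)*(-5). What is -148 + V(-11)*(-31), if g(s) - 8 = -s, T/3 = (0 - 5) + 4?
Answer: -1853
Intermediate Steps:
T = -3 (T = 3*((0 - 5) + 4) = 3*(-5 + 4) = 3*(-1) = -3)
g(s) = 8 - s
V(H) = 55 (V(H) = -(8 - 1*(-3))*(-5) = -(8 + 3)*(-5) = -1*11*(-5) = -11*(-5) = 55)
-148 + V(-11)*(-31) = -148 + 55*(-31) = -148 - 1705 = -1853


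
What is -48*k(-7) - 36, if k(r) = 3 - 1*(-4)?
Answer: -372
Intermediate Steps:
k(r) = 7 (k(r) = 3 + 4 = 7)
-48*k(-7) - 36 = -48*7 - 36 = -336 - 36 = -372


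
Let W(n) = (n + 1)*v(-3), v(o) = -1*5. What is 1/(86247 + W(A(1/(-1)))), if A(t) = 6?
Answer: 1/86212 ≈ 1.1599e-5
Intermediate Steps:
v(o) = -5
W(n) = -5 - 5*n (W(n) = (n + 1)*(-5) = (1 + n)*(-5) = -5 - 5*n)
1/(86247 + W(A(1/(-1)))) = 1/(86247 + (-5 - 5*6)) = 1/(86247 + (-5 - 30)) = 1/(86247 - 35) = 1/86212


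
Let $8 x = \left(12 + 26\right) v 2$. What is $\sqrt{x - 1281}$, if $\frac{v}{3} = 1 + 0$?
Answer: $\frac{i \sqrt{5010}}{2} \approx 35.391 i$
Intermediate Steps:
$v = 3$ ($v = 3 \left(1 + 0\right) = 3 \cdot 1 = 3$)
$x = \frac{57}{2}$ ($x = \frac{\left(12 + 26\right) 3 \cdot 2}{8} = \frac{38 \cdot 6}{8} = \frac{1}{8} \cdot 228 = \frac{57}{2} \approx 28.5$)
$\sqrt{x - 1281} = \sqrt{\frac{57}{2} - 1281} = \sqrt{- \frac{2505}{2}} = \frac{i \sqrt{5010}}{2}$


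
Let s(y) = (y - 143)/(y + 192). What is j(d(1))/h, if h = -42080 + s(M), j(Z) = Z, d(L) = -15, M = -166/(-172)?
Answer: 16595/46555321 ≈ 0.00035646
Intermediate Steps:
M = 83/86 (M = -166*(-1/172) = 83/86 ≈ 0.96512)
s(y) = (-143 + y)/(192 + y)
h = -139665963/3319 (h = -42080 + (-143 + 83/86)/(192 + 83/86) = -42080 - 12215/86/(16595/86) = -42080 + (86/16595)*(-12215/86) = -42080 - 2443/3319 = -139665963/3319 ≈ -42081.)
j(d(1))/h = -15/(-139665963/3319) = -15*(-3319/139665963) = 16595/46555321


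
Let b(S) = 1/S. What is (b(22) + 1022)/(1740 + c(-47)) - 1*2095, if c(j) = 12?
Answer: -26909065/12848 ≈ -2094.4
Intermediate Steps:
(b(22) + 1022)/(1740 + c(-47)) - 1*2095 = (1/22 + 1022)/(1740 + 12) - 1*2095 = (1/22 + 1022)/1752 - 2095 = (22485/22)*(1/1752) - 2095 = 7495/12848 - 2095 = -26909065/12848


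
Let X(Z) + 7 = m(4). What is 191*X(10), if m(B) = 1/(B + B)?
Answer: -10505/8 ≈ -1313.1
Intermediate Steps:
m(B) = 1/(2*B)
X(Z) = -55/8 (X(Z) = -7 + (½)/4 = -7 + (½)*(¼) = -7 + ⅛ = -55/8)
191*X(10) = 191*(-55/8) = -10505/8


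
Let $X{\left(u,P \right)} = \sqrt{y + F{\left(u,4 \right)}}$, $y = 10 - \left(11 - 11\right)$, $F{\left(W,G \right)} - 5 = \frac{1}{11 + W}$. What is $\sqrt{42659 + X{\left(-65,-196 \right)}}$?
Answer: $\frac{\sqrt{1535724 + 2 \sqrt{4854}}}{6} \approx 206.55$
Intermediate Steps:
$F{\left(W,G \right)} = 5 + \frac{1}{11 + W}$
$y = 10$ ($y = 10 - 0 = 10 + 0 = 10$)
$X{\left(u,P \right)} = \sqrt{10 + \frac{56 + 5 u}{11 + u}}$
$\sqrt{42659 + X{\left(-65,-196 \right)}} = \sqrt{42659 + \sqrt{\frac{166 + 15 \left(-65\right)}{11 - 65}}} = \sqrt{42659 + \sqrt{\frac{166 - 975}{-54}}} = \sqrt{42659 + \sqrt{\left(- \frac{1}{54}\right) \left(-809\right)}} = \sqrt{42659 + \sqrt{\frac{809}{54}}} = \sqrt{42659 + \frac{\sqrt{4854}}{18}}$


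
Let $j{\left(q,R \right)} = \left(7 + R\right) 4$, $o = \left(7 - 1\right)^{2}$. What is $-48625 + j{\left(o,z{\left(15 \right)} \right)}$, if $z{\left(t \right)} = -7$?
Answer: $-48625$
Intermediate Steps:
$o = 36$ ($o = 6^{2} = 36$)
$j{\left(q,R \right)} = 28 + 4 R$
$-48625 + j{\left(o,z{\left(15 \right)} \right)} = -48625 + \left(28 + 4 \left(-7\right)\right) = -48625 + \left(28 - 28\right) = -48625 + 0 = -48625$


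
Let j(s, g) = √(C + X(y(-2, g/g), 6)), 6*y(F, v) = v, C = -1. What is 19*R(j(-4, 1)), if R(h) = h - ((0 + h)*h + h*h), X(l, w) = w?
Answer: -190 + 19*√5 ≈ -147.51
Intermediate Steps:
y(F, v) = v/6
j(s, g) = √5 (j(s, g) = √(-1 + 6) = √5)
R(h) = h - 2*h² (R(h) = h - (h*h + h²) = h - (h² + h²) = h - 2*h²)
19*R(j(-4, 1)) = 19*(√5*(1 - 2*√5)) = 19*√5*(1 - 2*√5)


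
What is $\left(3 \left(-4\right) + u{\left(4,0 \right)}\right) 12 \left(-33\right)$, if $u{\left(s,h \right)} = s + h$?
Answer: $3168$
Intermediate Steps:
$u{\left(s,h \right)} = h + s$
$\left(3 \left(-4\right) + u{\left(4,0 \right)}\right) 12 \left(-33\right) = \left(3 \left(-4\right) + \left(0 + 4\right)\right) 12 \left(-33\right) = \left(-12 + 4\right) 12 \left(-33\right) = \left(-8\right) 12 \left(-33\right) = \left(-96\right) \left(-33\right) = 3168$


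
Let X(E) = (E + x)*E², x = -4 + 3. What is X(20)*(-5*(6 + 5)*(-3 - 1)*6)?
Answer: 10032000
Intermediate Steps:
x = -1
X(E) = E²*(-1 + E) (X(E) = (E - 1)*E² = (-1 + E)*E² = E²*(-1 + E))
X(20)*(-5*(6 + 5)*(-3 - 1)*6) = (20²*(-1 + 20))*(-5*(6 + 5)*(-3 - 1)*6) = (400*19)*(-5*11*(-4)*6) = 7600*(-(-220)*6) = 7600*(-5*(-264)) = 7600*1320 = 10032000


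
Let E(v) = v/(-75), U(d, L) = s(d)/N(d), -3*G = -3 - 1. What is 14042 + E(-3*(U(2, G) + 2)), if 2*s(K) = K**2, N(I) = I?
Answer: 351053/25 ≈ 14042.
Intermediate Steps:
G = 4/3 (G = -(-3 - 1)/3 = -1/3*(-4) = 4/3 ≈ 1.3333)
s(K) = K**2/2
U(d, L) = d/2 (U(d, L) = (d**2/2)/d = d/2)
E(v) = -v/75 (E(v) = v*(-1/75) = -v/75)
14042 + E(-3*(U(2, G) + 2)) = 14042 - (-1)*((1/2)*2 + 2)/25 = 14042 - (-1)*(1 + 2)/25 = 14042 - (-1)*3/25 = 14042 - 1/75*(-9) = 14042 + 3/25 = 351053/25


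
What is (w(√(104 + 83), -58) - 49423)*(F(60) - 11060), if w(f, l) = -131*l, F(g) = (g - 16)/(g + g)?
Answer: 2775414985/6 ≈ 4.6257e+8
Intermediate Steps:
F(g) = (-16 + g)/(2*g) (F(g) = (-16 + g)/((2*g)) = (-16 + g)*(1/(2*g)) = (-16 + g)/(2*g))
(w(√(104 + 83), -58) - 49423)*(F(60) - 11060) = (-131*(-58) - 49423)*((½)*(-16 + 60)/60 - 11060) = (7598 - 49423)*((½)*(1/60)*44 - 11060) = -41825*(11/30 - 11060) = -41825*(-331789/30) = 2775414985/6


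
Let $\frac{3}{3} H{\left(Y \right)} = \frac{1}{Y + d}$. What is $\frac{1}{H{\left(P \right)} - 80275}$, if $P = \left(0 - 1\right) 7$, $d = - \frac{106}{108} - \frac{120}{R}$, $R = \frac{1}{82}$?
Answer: $- \frac{531791}{42689522579} \approx -1.2457 \cdot 10^{-5}$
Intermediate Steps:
$R = \frac{1}{82} \approx 0.012195$
$d = - \frac{531413}{54}$ ($d = - \frac{106}{108} - 120 \frac{1}{\frac{1}{82}} = \left(-106\right) \frac{1}{108} - 9840 = - \frac{53}{54} - 9840 = - \frac{531413}{54} \approx -9841.0$)
$P = -7$ ($P = \left(-1\right) 7 = -7$)
$H{\left(Y \right)} = \frac{1}{- \frac{531413}{54} + Y}$ ($H{\left(Y \right)} = \frac{1}{Y - \frac{531413}{54}} = \frac{1}{- \frac{531413}{54} + Y}$)
$\frac{1}{H{\left(P \right)} - 80275} = \frac{1}{\frac{54}{-531413 + 54 \left(-7\right)} - 80275} = \frac{1}{\frac{54}{-531413 - 378} - 80275} = \frac{1}{\frac{54}{-531791} - 80275} = \frac{1}{54 \left(- \frac{1}{531791}\right) - 80275} = \frac{1}{- \frac{54}{531791} - 80275} = \frac{1}{- \frac{42689522579}{531791}} = - \frac{531791}{42689522579}$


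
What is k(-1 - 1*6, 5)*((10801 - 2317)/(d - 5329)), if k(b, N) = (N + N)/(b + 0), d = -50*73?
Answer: 4040/2993 ≈ 1.3498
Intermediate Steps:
d = -3650
k(b, N) = 2*N/b (k(b, N) = (2*N)/b = 2*N/b)
k(-1 - 1*6, 5)*((10801 - 2317)/(d - 5329)) = (2*5/(-1 - 1*6))*((10801 - 2317)/(-3650 - 5329)) = (2*5/(-1 - 6))*(8484/(-8979)) = (2*5/(-7))*(8484*(-1/8979)) = (2*5*(-1/7))*(-2828/2993) = -10/7*(-2828/2993) = 4040/2993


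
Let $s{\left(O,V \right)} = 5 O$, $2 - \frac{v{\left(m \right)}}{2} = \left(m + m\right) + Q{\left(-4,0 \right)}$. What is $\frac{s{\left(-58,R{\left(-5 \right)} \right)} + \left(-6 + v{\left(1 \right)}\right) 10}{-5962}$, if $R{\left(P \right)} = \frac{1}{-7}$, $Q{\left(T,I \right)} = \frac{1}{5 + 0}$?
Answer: $\frac{177}{2981} \approx 0.059376$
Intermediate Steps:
$Q{\left(T,I \right)} = \frac{1}{5}$
$R{\left(P \right)} = - \frac{1}{7}$
$v{\left(m \right)} = \frac{18}{5} - 4 m$ ($v{\left(m \right)} = 4 - 2 \left(\left(m + m\right) + \frac{1}{5}\right) = 4 - 2 \left(2 m + \frac{1}{5}\right) = 4 - 2 \left(\frac{1}{5} + 2 m\right) = 4 - \left(\frac{2}{5} + 4 m\right) = \frac{18}{5} - 4 m$)
$\frac{s{\left(-58,R{\left(-5 \right)} \right)} + \left(-6 + v{\left(1 \right)}\right) 10}{-5962} = \frac{5 \left(-58\right) + \left(-6 + \left(\frac{18}{5} - 4\right)\right) 10}{-5962} = \left(-290 + \left(-6 + \left(\frac{18}{5} - 4\right)\right) 10\right) \left(- \frac{1}{5962}\right) = \left(-290 + \left(-6 - \frac{2}{5}\right) 10\right) \left(- \frac{1}{5962}\right) = \left(-290 - 64\right) \left(- \frac{1}{5962}\right) = \left(-354\right) \left(- \frac{1}{5962}\right) = \frac{177}{2981}$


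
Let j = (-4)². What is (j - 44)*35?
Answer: -980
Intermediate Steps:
j = 16
(j - 44)*35 = (16 - 44)*35 = -28*35 = -980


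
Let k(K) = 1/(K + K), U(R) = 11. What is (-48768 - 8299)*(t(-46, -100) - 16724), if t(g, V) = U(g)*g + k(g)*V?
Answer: 22613654755/23 ≈ 9.8320e+8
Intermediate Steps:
k(K) = 1/(2*K)
t(g, V) = 11*g + V/(2*g) (t(g, V) = 11*g + (1/(2*g))*V = 11*g + V/(2*g))
(-48768 - 8299)*(t(-46, -100) - 16724) = (-48768 - 8299)*((11*(-46) + (½)*(-100)/(-46)) - 16724) = -57067*((-506 + (½)*(-100)*(-1/46)) - 16724) = -57067*((-506 + 25/23) - 16724) = -57067*(-11613/23 - 16724) = -57067*(-396265/23) = 22613654755/23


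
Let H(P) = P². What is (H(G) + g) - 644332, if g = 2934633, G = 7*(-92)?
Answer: 2705037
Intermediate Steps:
G = -644
(H(G) + g) - 644332 = ((-644)² + 2934633) - 644332 = (414736 + 2934633) - 644332 = 3349369 - 644332 = 2705037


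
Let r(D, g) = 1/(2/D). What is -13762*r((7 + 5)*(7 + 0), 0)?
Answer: -578004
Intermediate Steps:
r(D, g) = D/2
-13762*r((7 + 5)*(7 + 0), 0) = -6881*(7 + 5)*(7 + 0) = -6881*12*7 = -6881*84 = -13762*42 = -578004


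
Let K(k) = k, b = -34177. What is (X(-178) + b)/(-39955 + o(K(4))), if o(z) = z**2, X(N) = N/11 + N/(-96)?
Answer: 18053021/21087792 ≈ 0.85609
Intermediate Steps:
X(N) = 85*N/1056 (X(N) = N*(1/11) + N*(-1/96) = N/11 - N/96 = 85*N/1056)
(X(-178) + b)/(-39955 + o(K(4))) = ((85/1056)*(-178) - 34177)/(-39955 + 4**2) = (-7565/528 - 34177)/(-39955 + 16) = -18053021/528/(-39939) = -18053021/528*(-1/39939) = 18053021/21087792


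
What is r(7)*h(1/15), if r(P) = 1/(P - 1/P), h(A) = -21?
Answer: -49/16 ≈ -3.0625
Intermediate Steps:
r(7)*h(1/15) = (7/(-1 + 7**2))*(-21) = (7/(-1 + 49))*(-21) = (7/48)*(-21) = -49/16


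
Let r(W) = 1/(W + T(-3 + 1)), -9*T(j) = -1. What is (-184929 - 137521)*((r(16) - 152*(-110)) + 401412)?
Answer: -3909973819010/29 ≈ -1.3483e+11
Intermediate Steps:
T(j) = ⅑ (T(j) = -⅑*(-1) = ⅑)
r(W) = 1/(⅑ + W) (r(W) = 1/(W + ⅑) = 1/(⅑ + W))
(-184929 - 137521)*((r(16) - 152*(-110)) + 401412) = (-184929 - 137521)*((9/(1 + 9*16) - 152*(-110)) + 401412) = -322450*((9/(1 + 144) + 16720) + 401412) = -322450*((9/145 + 16720) + 401412) = -322450*(2424409/145 + 401412) = -322450*60629149/145 = -3909973819010/29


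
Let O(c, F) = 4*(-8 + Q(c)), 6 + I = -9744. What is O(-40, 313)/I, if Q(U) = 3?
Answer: 2/975 ≈ 0.0020513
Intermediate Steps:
I = -9750 (I = -6 - 9744 = -9750)
O(c, F) = -20 (O(c, F) = 4*(-8 + 3) = 4*(-5) = -20)
O(-40, 313)/I = -20/(-9750) = -20*(-1/9750) = 2/975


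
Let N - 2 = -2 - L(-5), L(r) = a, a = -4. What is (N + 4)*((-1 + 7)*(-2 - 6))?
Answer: -384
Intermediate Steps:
L(r) = -4
N = 4 (N = 2 + (-2 - 1*(-4)) = 2 + (-2 + 4) = 2 + 2 = 4)
(N + 4)*((-1 + 7)*(-2 - 6)) = (4 + 4)*((-1 + 7)*(-2 - 6)) = 8*(6*(-8)) = 8*(-48) = -384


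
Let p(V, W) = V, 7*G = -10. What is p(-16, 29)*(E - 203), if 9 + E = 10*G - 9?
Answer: 26352/7 ≈ 3764.6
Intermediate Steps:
G = -10/7 (G = (⅐)*(-10) = -10/7 ≈ -1.4286)
E = -226/7 (E = -9 + (10*(-10/7) - 9) = -9 + (-100/7 - 9) = -9 - 163/7 = -226/7 ≈ -32.286)
p(-16, 29)*(E - 203) = -16*(-226/7 - 203) = -16*(-1647/7) = 26352/7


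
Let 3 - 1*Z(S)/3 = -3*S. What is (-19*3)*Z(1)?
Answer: -1026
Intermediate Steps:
Z(S) = 9 + 9*S (Z(S) = 9 - (-9)*S = 9 + 9*S)
(-19*3)*Z(1) = (-19*3)*(9 + 9*1) = -57*(9 + 9) = -57*18 = -1026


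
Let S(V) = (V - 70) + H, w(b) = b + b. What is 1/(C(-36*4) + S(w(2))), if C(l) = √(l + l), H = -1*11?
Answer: -77/6217 - 12*I*√2/6217 ≈ -0.012385 - 0.0027297*I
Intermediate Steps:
w(b) = 2*b
H = -11
S(V) = -81 + V (S(V) = (V - 70) - 11 = (-70 + V) - 11 = -81 + V)
C(l) = √2*√l (C(l) = √(2*l) = √2*√l)
1/(C(-36*4) + S(w(2))) = 1/(√2*√(-36*4) + (-81 + 2*2)) = 1/(√2*√(-144) + (-81 + 4)) = 1/(√2*(12*I) - 77) = 1/(12*I*√2 - 77) = 1/(-77 + 12*I*√2)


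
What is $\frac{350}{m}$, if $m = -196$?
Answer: $- \frac{25}{14} \approx -1.7857$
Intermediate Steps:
$\frac{350}{m} = \frac{350}{-196} = 350 \left(- \frac{1}{196}\right) = - \frac{25}{14}$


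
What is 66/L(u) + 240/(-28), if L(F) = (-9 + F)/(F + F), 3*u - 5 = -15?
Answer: 7020/259 ≈ 27.104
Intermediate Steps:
u = -10/3 (u = 5/3 + (⅓)*(-15) = 5/3 - 5 = -10/3 ≈ -3.3333)
L(F) = (-9 + F)/(2*F) (L(F) = (-9 + F)/((2*F)) = (-9 + F)*(1/(2*F)) = (-9 + F)/(2*F))
66/L(u) + 240/(-28) = 66/(((-9 - 10/3)/(2*(-10/3)))) + 240/(-28) = 66/(((½)*(-3/10)*(-37/3))) + 240*(-1/28) = 66/(37/20) - 60/7 = 66*(20/37) - 60/7 = 1320/37 - 60/7 = 7020/259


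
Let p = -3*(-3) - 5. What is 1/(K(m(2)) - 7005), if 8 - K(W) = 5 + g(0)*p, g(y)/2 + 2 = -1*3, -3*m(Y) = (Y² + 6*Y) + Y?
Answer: -1/6962 ≈ -0.00014364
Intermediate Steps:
m(Y) = -7*Y/3 - Y²/3 (m(Y) = -((Y² + 6*Y) + Y)/3 = -(Y² + 7*Y)/3 = -7*Y/3 - Y²/3)
p = 4 (p = 9 - 5 = 4)
g(y) = -10 (g(y) = -4 + 2*(-1*3) = -4 + 2*(-3) = -4 - 6 = -10)
K(W) = 43 (K(W) = 8 - (5 - 10*4) = 8 - (5 - 40) = 8 - 1*(-35) = 8 + 35 = 43)
1/(K(m(2)) - 7005) = 1/(43 - 7005) = 1/(-6962) = -1/6962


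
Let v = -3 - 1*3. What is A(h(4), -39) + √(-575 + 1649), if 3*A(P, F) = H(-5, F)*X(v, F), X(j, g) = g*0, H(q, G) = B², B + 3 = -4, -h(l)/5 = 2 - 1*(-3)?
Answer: √1074 ≈ 32.772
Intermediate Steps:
h(l) = -25 (h(l) = -5*(2 - 1*(-3)) = -5*(2 + 3) = -5*5 = -25)
B = -7 (B = -3 - 4 = -7)
v = -6 (v = -3 - 3 = -6)
H(q, G) = 49 (H(q, G) = (-7)² = 49)
X(j, g) = 0
A(P, F) = 0 (A(P, F) = (49*0)/3 = (⅓)*0 = 0)
A(h(4), -39) + √(-575 + 1649) = 0 + √(-575 + 1649) = 0 + √1074 = √1074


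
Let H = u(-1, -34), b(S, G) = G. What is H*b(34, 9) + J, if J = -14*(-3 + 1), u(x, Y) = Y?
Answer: -278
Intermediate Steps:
J = 28 (J = -14*(-2) = 28)
H = -34
H*b(34, 9) + J = -34*9 + 28 = -306 + 28 = -278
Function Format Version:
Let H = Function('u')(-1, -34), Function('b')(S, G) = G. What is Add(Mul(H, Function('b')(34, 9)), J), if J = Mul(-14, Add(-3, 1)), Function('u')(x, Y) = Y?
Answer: -278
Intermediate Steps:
J = 28 (J = Mul(-14, -2) = 28)
H = -34
Add(Mul(H, Function('b')(34, 9)), J) = Add(Mul(-34, 9), 28) = Add(-306, 28) = -278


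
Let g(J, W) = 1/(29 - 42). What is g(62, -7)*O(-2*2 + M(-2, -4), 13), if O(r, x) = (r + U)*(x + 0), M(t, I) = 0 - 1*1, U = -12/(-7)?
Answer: 23/7 ≈ 3.2857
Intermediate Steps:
U = 12/7 (U = -12*(-⅐) = 12/7 ≈ 1.7143)
M(t, I) = -1 (M(t, I) = 0 - 1 = -1)
O(r, x) = x*(12/7 + r) (O(r, x) = (r + 12/7)*(x + 0) = (12/7 + r)*x = x*(12/7 + r))
g(J, W) = -1/13 (g(J, W) = 1/(-13) = -1/13)
g(62, -7)*O(-2*2 + M(-2, -4), 13) = -13*(12 + 7*(-2*2 - 1))/91 = -13*(12 + 7*(-4 - 1))/91 = -13*(12 + 7*(-5))/91 = -13*(12 - 35)/91 = -13*(-23)/91 = -1/13*(-299/7) = 23/7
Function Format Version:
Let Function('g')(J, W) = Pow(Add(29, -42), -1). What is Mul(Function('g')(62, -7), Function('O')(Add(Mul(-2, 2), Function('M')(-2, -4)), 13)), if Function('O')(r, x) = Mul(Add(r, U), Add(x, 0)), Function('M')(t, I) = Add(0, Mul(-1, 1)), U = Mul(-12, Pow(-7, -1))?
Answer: Rational(23, 7) ≈ 3.2857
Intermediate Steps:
U = Rational(12, 7) (U = Mul(-12, Rational(-1, 7)) = Rational(12, 7) ≈ 1.7143)
Function('M')(t, I) = -1 (Function('M')(t, I) = Add(0, -1) = -1)
Function('O')(r, x) = Mul(x, Add(Rational(12, 7), r)) (Function('O')(r, x) = Mul(Add(r, Rational(12, 7)), Add(x, 0)) = Mul(Add(Rational(12, 7), r), x) = Mul(x, Add(Rational(12, 7), r)))
Function('g')(J, W) = Rational(-1, 13) (Function('g')(J, W) = Pow(-13, -1) = Rational(-1, 13))
Mul(Function('g')(62, -7), Function('O')(Add(Mul(-2, 2), Function('M')(-2, -4)), 13)) = Mul(Rational(-1, 13), Mul(Rational(1, 7), 13, Add(12, Mul(7, Add(Mul(-2, 2), -1))))) = Mul(Rational(-1, 13), Mul(Rational(1, 7), 13, Add(12, Mul(7, Add(-4, -1))))) = Mul(Rational(-1, 13), Mul(Rational(1, 7), 13, Add(12, Mul(7, -5)))) = Mul(Rational(-1, 13), Mul(Rational(1, 7), 13, Add(12, -35))) = Mul(Rational(-1, 13), Mul(Rational(1, 7), 13, -23)) = Mul(Rational(-1, 13), Rational(-299, 7)) = Rational(23, 7)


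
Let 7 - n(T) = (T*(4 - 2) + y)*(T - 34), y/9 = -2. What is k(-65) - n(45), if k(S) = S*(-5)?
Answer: 1110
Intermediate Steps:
y = -18 (y = 9*(-2) = -18)
n(T) = 7 - (-34 + T)*(-18 + 2*T) (n(T) = 7 - (T*(4 - 2) - 18)*(T - 34) = 7 - (T*2 - 18)*(-34 + T) = 7 - (2*T - 18)*(-34 + T) = 7 - (-18 + 2*T)*(-34 + T) = 7 - (-34 + T)*(-18 + 2*T))
k(S) = -5*S
k(-65) - n(45) = -5*(-65) - (-605 - 2*45² + 86*45) = 325 - (-605 - 2*2025 + 3870) = 325 - (-605 - 4050 + 3870) = 325 - 1*(-785) = 325 + 785 = 1110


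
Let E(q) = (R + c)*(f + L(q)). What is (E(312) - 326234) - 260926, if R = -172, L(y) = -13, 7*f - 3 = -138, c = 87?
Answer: -4090910/7 ≈ -5.8442e+5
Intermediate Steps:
f = -135/7 (f = 3/7 + (1/7)*(-138) = 3/7 - 138/7 = -135/7 ≈ -19.286)
E(q) = 19210/7 (E(q) = (-172 + 87)*(-135/7 - 13) = -85*(-226/7) = 19210/7)
(E(312) - 326234) - 260926 = (19210/7 - 326234) - 260926 = -2264428/7 - 260926 = -4090910/7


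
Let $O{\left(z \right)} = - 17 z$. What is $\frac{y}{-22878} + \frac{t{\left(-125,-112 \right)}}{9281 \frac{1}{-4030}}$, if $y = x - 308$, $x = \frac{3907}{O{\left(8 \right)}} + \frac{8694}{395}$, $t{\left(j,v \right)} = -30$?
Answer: $\frac{49581251759707}{3802135390320} \approx 13.04$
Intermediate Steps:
$x = - \frac{360881}{53720}$ ($x = \frac{3907}{\left(-17\right) 8} + \frac{8694}{395} = \frac{3907}{-136} + 8694 \cdot \frac{1}{395} = 3907 \left(- \frac{1}{136}\right) + \frac{8694}{395} = - \frac{3907}{136} + \frac{8694}{395} = - \frac{360881}{53720} \approx -6.7178$)
$y = - \frac{16906641}{53720}$ ($y = - \frac{360881}{53720} - 308 = - \frac{16906641}{53720} \approx -314.72$)
$\frac{y}{-22878} + \frac{t{\left(-125,-112 \right)}}{9281 \frac{1}{-4030}} = - \frac{16906641}{53720 \left(-22878\right)} - \frac{30}{9281 \frac{1}{-4030}} = \left(- \frac{16906641}{53720}\right) \left(- \frac{1}{22878}\right) - \frac{30}{9281 \left(- \frac{1}{4030}\right)} = \frac{5635547}{409668720} - \frac{30}{- \frac{9281}{4030}} = \frac{5635547}{409668720} - - \frac{120900}{9281} = \frac{5635547}{409668720} + \frac{120900}{9281} = \frac{49581251759707}{3802135390320}$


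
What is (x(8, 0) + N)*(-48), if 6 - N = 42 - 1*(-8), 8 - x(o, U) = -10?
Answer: 1248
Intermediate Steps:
x(o, U) = 18 (x(o, U) = 8 - 1*(-10) = 8 + 10 = 18)
N = -44 (N = 6 - (42 - 1*(-8)) = 6 - (42 + 8) = 6 - 1*50 = 6 - 50 = -44)
(x(8, 0) + N)*(-48) = (18 - 44)*(-48) = -26*(-48) = 1248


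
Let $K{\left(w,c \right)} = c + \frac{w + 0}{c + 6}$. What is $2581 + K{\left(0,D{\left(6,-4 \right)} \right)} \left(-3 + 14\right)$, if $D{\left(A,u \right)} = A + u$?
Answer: $2603$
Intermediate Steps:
$K{\left(w,c \right)} = c + \frac{w}{6 + c}$
$2581 + K{\left(0,D{\left(6,-4 \right)} \right)} \left(-3 + 14\right) = 2581 + \frac{0 + \left(6 - 4\right)^{2} + 6 \left(6 - 4\right)}{6 + \left(6 - 4\right)} \left(-3 + 14\right) = 2581 + \frac{0 + 2^{2} + 6 \cdot 2}{6 + 2} \cdot 11 = 2581 + \frac{0 + 4 + 12}{8} \cdot 11 = 2581 + \frac{1}{8} \cdot 16 \cdot 11 = 2581 + 2 \cdot 11 = 2581 + 22 = 2603$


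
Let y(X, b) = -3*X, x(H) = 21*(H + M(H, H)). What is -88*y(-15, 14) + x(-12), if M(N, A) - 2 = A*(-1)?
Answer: -3918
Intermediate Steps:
M(N, A) = 2 - A (M(N, A) = 2 + A*(-1) = 2 - A)
x(H) = 42 (x(H) = 21*(H + (2 - H)) = 21*2 = 42)
-88*y(-15, 14) + x(-12) = -(-264)*(-15) + 42 = -88*45 + 42 = -3960 + 42 = -3918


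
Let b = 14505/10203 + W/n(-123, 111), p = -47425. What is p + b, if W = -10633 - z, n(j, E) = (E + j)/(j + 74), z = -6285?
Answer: -665010233/10203 ≈ -65178.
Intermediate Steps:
n(j, E) = (E + j)/(74 + j)
W = -4348 (W = -10633 - 1*(-6285) = -10633 + 6285 = -4348)
b = -181132958/10203 (b = 14505/10203 - 4348*(74 - 123)/(111 - 123) = 14505*(1/10203) - 4348/(-12/(-49)) = 4835/3401 - 4348/((-1/49*(-12))) = 4835/3401 - 4348/12/49 = 4835/3401 - 4348*49/12 = 4835/3401 - 53263/3 = -181132958/10203 ≈ -17753.)
p + b = -47425 - 181132958/10203 = -665010233/10203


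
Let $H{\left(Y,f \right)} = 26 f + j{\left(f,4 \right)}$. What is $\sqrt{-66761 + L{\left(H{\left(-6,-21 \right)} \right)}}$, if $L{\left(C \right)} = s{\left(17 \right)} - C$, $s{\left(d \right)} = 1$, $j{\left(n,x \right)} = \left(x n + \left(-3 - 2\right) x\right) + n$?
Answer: $i \sqrt{66089} \approx 257.08 i$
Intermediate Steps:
$j{\left(n,x \right)} = n - 5 x + n x$ ($j{\left(n,x \right)} = \left(n x - 5 x\right) + n = \left(- 5 x + n x\right) + n = n - 5 x + n x$)
$H{\left(Y,f \right)} = -20 + 31 f$ ($H{\left(Y,f \right)} = 26 f + \left(f - 20 + f 4\right) = 26 f + \left(f - 20 + 4 f\right) = 26 f + \left(-20 + 5 f\right) = -20 + 31 f$)
$L{\left(C \right)} = 1 - C$
$\sqrt{-66761 + L{\left(H{\left(-6,-21 \right)} \right)}} = \sqrt{-66761 + \left(1 - \left(-20 + 31 \left(-21\right)\right)\right)} = \sqrt{-66761 + \left(1 - \left(-20 - 651\right)\right)} = \sqrt{-66761 + \left(1 - -671\right)} = \sqrt{-66761 + \left(1 + 671\right)} = \sqrt{-66761 + 672} = \sqrt{-66089} = i \sqrt{66089}$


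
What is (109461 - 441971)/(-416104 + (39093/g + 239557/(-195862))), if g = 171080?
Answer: 5570884337454800/6971437842659117 ≈ 0.79910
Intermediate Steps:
(109461 - 441971)/(-416104 + (39093/g + 239557/(-195862))) = (109461 - 441971)/(-416104 + (39093/171080 + 239557/(-195862))) = -332510/(-416104 + (39093*(1/171080) + 239557*(-1/195862))) = -332510/(-416104 + (39093/171080 - 239557/195862)) = -332510/(-416104 - 16663289197/16754035480) = -332510/(-6971437842659117/16754035480) = -332510*(-16754035480/6971437842659117) = 5570884337454800/6971437842659117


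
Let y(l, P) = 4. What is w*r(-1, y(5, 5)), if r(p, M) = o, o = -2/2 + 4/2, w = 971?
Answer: 971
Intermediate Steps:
o = 1 (o = -2*½ + 4*(½) = -1 + 2 = 1)
r(p, M) = 1
w*r(-1, y(5, 5)) = 971*1 = 971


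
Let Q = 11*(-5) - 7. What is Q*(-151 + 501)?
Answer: -21700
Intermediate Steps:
Q = -62 (Q = -55 - 7 = -62)
Q*(-151 + 501) = -62*(-151 + 501) = -62*350 = -21700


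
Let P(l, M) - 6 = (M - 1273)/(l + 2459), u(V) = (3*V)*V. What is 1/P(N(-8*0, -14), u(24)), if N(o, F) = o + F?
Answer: 489/3025 ≈ 0.16165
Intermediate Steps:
N(o, F) = F + o
u(V) = 3*V²
P(l, M) = 6 + (-1273 + M)/(2459 + l) (P(l, M) = 6 + (M - 1273)/(l + 2459) = 6 + (-1273 + M)/(2459 + l))
1/P(N(-8*0, -14), u(24)) = 1/((13481 + 3*24² + 6*(-14 - 8*0))/(2459 + (-14 - 8*0))) = 1/((13481 + 3*576 + 6*(-14 + 0))/(2459 + (-14 + 0))) = 1/((13481 + 1728 + 6*(-14))/(2459 - 14)) = 1/((13481 + 1728 - 84)/2445) = 1/((1/2445)*15125) = 1/(3025/489) = 489/3025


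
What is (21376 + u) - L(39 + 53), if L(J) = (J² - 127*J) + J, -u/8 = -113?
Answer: 25408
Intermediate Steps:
u = 904 (u = -8*(-113) = 904)
L(J) = J² - 126*J
(21376 + u) - L(39 + 53) = (21376 + 904) - (39 + 53)*(-126 + (39 + 53)) = 22280 - 92*(-126 + 92) = 22280 - 92*(-34) = 22280 - 1*(-3128) = 22280 + 3128 = 25408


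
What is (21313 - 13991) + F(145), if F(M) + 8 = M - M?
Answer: 7314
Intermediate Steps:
F(M) = -8 (F(M) = -8 + (M - M) = -8 + 0 = -8)
(21313 - 13991) + F(145) = (21313 - 13991) - 8 = 7322 - 8 = 7314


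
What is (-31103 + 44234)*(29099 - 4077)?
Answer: 328563882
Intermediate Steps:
(-31103 + 44234)*(29099 - 4077) = 13131*25022 = 328563882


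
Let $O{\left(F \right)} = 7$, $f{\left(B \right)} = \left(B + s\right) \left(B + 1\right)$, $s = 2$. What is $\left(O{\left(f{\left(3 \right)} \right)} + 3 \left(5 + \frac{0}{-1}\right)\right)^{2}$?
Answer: $484$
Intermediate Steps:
$f{\left(B \right)} = \left(1 + B\right) \left(2 + B\right)$ ($f{\left(B \right)} = \left(B + 2\right) \left(B + 1\right) = \left(2 + B\right) \left(1 + B\right) = \left(1 + B\right) \left(2 + B\right)$)
$\left(O{\left(f{\left(3 \right)} \right)} + 3 \left(5 + \frac{0}{-1}\right)\right)^{2} = \left(7 + 3 \left(5 + \frac{0}{-1}\right)\right)^{2} = \left(7 + 3 \left(5 + 0 \left(-1\right)\right)\right)^{2} = \left(7 + 3 \left(5 + 0\right)\right)^{2} = \left(7 + 3 \cdot 5\right)^{2} = \left(7 + 15\right)^{2} = 22^{2} = 484$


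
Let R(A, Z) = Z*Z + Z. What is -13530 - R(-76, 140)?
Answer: -33270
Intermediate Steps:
R(A, Z) = Z + Z² (R(A, Z) = Z² + Z = Z + Z²)
-13530 - R(-76, 140) = -13530 - 140*(1 + 140) = -13530 - 140*141 = -13530 - 1*19740 = -13530 - 19740 = -33270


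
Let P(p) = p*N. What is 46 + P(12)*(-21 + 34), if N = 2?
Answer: 358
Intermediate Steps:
P(p) = 2*p (P(p) = p*2 = 2*p)
46 + P(12)*(-21 + 34) = 46 + (2*12)*(-21 + 34) = 46 + 24*13 = 46 + 312 = 358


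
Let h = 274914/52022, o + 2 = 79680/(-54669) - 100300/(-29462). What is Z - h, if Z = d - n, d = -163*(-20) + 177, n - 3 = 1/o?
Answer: 1278566755200855/370863173296 ≈ 3447.5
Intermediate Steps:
o = -14257936/268443013 (o = -2 + (79680/(-54669) - 100300/(-29462)) = -2 + (79680*(-1/54669) - 100300*(-1/29462)) = -2 + (-26560/18223 + 50150/14731) = -2 + 522628090/268443013 = -14257936/268443013 ≈ -0.053113)
n = -225669205/14257936 (n = 3 + 1/(-14257936/268443013) = 3 - 268443013/14257936 = -225669205/14257936 ≈ -15.828)
h = 137457/26011 (h = 274914*(1/52022) = 137457/26011 ≈ 5.2846)
d = 3437 (d = 3260 + 177 = 3437)
Z = 49230195237/14257936 (Z = 3437 - 1*(-225669205/14257936) = 3437 + 225669205/14257936 = 49230195237/14257936 ≈ 3452.8)
Z - h = 49230195237/14257936 - 1*137457/26011 = 49230195237/14257936 - 137457/26011 = 1278566755200855/370863173296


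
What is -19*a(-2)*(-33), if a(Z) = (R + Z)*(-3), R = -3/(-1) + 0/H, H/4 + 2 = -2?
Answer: -1881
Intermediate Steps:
H = -16 (H = -8 + 4*(-2) = -8 - 8 = -16)
R = 3 (R = -3/(-1) + 0/(-16) = -3*(-1) + 0*(-1/16) = 3 + 0 = 3)
a(Z) = -9 - 3*Z (a(Z) = (3 + Z)*(-3) = -9 - 3*Z)
-19*a(-2)*(-33) = -19*(-9 - 3*(-2))*(-33) = -19*(-9 + 6)*(-33) = -19*(-3)*(-33) = 57*(-33) = -1881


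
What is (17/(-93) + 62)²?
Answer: 33051001/8649 ≈ 3821.4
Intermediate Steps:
(17/(-93) + 62)² = (17*(-1/93) + 62)² = (-17/93 + 62)² = (5749/93)² = 33051001/8649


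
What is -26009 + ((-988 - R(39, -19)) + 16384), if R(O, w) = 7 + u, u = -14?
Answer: -10606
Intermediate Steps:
R(O, w) = -7 (R(O, w) = 7 - 14 = -7)
-26009 + ((-988 - R(39, -19)) + 16384) = -26009 + ((-988 - 1*(-7)) + 16384) = -26009 + ((-988 + 7) + 16384) = -26009 + (-981 + 16384) = -26009 + 15403 = -10606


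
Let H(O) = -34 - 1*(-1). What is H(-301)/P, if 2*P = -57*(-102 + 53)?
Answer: -22/931 ≈ -0.023630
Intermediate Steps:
P = 2793/2 (P = (-57*(-102 + 53))/2 = (-57*(-49))/2 = (½)*2793 = 2793/2 ≈ 1396.5)
H(O) = -33 (H(O) = -34 + 1 = -33)
H(-301)/P = -33/2793/2 = -33*2/2793 = -22/931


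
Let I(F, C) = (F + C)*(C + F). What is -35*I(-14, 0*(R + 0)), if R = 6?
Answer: -6860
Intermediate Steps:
I(F, C) = (C + F)**2 (I(F, C) = (C + F)*(C + F) = (C + F)**2)
-35*I(-14, 0*(R + 0)) = -35*(0*(6 + 0) - 14)**2 = -35*(0*6 - 14)**2 = -35*(0 - 14)**2 = -35*(-14)**2 = -35*196 = -6860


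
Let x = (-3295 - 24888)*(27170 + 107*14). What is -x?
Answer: 807950244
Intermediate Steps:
x = -807950244 (x = -28183*(27170 + 1498) = -28183*28668 = -807950244)
-x = -1*(-807950244) = 807950244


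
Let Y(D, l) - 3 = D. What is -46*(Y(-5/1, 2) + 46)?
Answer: -2024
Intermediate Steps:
Y(D, l) = 3 + D
-46*(Y(-5/1, 2) + 46) = -46*((3 - 5/1) + 46) = -46*((3 - 5*1) + 46) = -46*((3 - 5) + 46) = -46*(-2 + 46) = -46*44 = -2024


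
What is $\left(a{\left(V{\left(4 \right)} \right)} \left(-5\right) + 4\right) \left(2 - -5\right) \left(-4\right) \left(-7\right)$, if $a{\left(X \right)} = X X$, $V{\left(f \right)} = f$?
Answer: $-14896$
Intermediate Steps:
$a{\left(X \right)} = X^{2}$
$\left(a{\left(V{\left(4 \right)} \right)} \left(-5\right) + 4\right) \left(2 - -5\right) \left(-4\right) \left(-7\right) = \left(4^{2} \left(-5\right) + 4\right) \left(2 - -5\right) \left(-4\right) \left(-7\right) = \left(16 \left(-5\right) + 4\right) \left(2 + 5\right) \left(-4\right) \left(-7\right) = \left(-80 + 4\right) 7 \left(-4\right) \left(-7\right) = \left(-76\right) 7 \left(-4\right) \left(-7\right) = \left(-532\right) \left(-4\right) \left(-7\right) = 2128 \left(-7\right) = -14896$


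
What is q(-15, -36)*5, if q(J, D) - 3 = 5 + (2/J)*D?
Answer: 64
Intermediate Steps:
q(J, D) = 8 + 2*D/J (q(J, D) = 3 + (5 + (2/J)*D) = 3 + (5 + 2*D/J) = 8 + 2*D/J)
q(-15, -36)*5 = (8 + 2*(-36)/(-15))*5 = (8 + 2*(-36)*(-1/15))*5 = (8 + 24/5)*5 = (64/5)*5 = 64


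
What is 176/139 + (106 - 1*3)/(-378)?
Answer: 52211/52542 ≈ 0.99370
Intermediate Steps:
176/139 + (106 - 1*3)/(-378) = 176*(1/139) + (106 - 3)*(-1/378) = 176/139 + 103*(-1/378) = 176/139 - 103/378 = 52211/52542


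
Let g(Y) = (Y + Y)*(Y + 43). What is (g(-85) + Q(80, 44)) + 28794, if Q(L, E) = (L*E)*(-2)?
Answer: 28894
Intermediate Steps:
Q(L, E) = -2*E*L (Q(L, E) = (E*L)*(-2) = -2*E*L)
g(Y) = 2*Y*(43 + Y) (g(Y) = (2*Y)*(43 + Y) = 2*Y*(43 + Y))
(g(-85) + Q(80, 44)) + 28794 = (2*(-85)*(43 - 85) - 2*44*80) + 28794 = (2*(-85)*(-42) - 7040) + 28794 = (7140 - 7040) + 28794 = 100 + 28794 = 28894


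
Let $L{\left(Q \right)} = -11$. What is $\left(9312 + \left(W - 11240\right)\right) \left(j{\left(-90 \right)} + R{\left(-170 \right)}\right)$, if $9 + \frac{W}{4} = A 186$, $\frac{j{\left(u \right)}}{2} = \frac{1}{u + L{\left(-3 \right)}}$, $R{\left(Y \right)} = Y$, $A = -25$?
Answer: $\frac{353125008}{101} \approx 3.4963 \cdot 10^{6}$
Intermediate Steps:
$j{\left(u \right)} = \frac{2}{-11 + u}$ ($j{\left(u \right)} = \frac{2}{u - 11} = \frac{2}{-11 + u}$)
$W = -18636$ ($W = -36 + 4 \left(\left(-25\right) 186\right) = -36 + 4 \left(-4650\right) = -36 - 18600 = -18636$)
$\left(9312 + \left(W - 11240\right)\right) \left(j{\left(-90 \right)} + R{\left(-170 \right)}\right) = \left(9312 - 29876\right) \left(\frac{2}{-11 - 90} - 170\right) = \left(9312 - 29876\right) \left(\frac{2}{-101} - 170\right) = - 20564 \left(2 \left(- \frac{1}{101}\right) - 170\right) = - 20564 \left(- \frac{2}{101} - 170\right) = \left(-20564\right) \left(- \frac{17172}{101}\right) = \frac{353125008}{101}$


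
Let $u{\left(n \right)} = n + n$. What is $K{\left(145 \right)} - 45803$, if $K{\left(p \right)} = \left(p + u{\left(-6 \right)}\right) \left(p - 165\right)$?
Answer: $-48463$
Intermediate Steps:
$u{\left(n \right)} = 2 n$
$K{\left(p \right)} = \left(-165 + p\right) \left(-12 + p\right)$ ($K{\left(p \right)} = \left(p + 2 \left(-6\right)\right) \left(p - 165\right) = \left(p - 12\right) \left(-165 + p\right) = \left(-12 + p\right) \left(-165 + p\right) = \left(-165 + p\right) \left(-12 + p\right)$)
$K{\left(145 \right)} - 45803 = \left(1980 + 145^{2} - 25665\right) - 45803 = \left(1980 + 21025 - 25665\right) - 45803 = -2660 - 45803 = -48463$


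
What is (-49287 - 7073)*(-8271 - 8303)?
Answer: 934110640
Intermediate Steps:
(-49287 - 7073)*(-8271 - 8303) = -56360*(-16574) = 934110640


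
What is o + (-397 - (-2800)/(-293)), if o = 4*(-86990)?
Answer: -102071401/293 ≈ -3.4837e+5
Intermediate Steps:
o = -347960
o + (-397 - (-2800)/(-293)) = -347960 + (-397 - (-2800)/(-293)) = -347960 + (-397 - (-2800)*(-1)/293) = -347960 + (-397 - 350*8/293) = -347960 + (-397 - 2800/293) = -347960 - 119121/293 = -102071401/293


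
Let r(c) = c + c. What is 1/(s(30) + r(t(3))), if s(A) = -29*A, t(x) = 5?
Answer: -1/860 ≈ -0.0011628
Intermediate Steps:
r(c) = 2*c
1/(s(30) + r(t(3))) = 1/(-29*30 + 2*5) = 1/(-870 + 10) = 1/(-860) = -1/860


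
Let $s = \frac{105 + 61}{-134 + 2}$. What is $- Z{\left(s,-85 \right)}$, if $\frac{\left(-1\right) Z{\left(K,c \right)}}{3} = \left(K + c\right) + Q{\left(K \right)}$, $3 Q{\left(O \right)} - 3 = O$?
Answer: $- \frac{8482}{33} \approx -257.03$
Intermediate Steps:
$s = - \frac{83}{66}$ ($s = \frac{166}{-132} = 166 \left(- \frac{1}{132}\right) = - \frac{83}{66} \approx -1.2576$)
$Q{\left(O \right)} = 1 + \frac{O}{3}$
$Z{\left(K,c \right)} = -3 - 4 K - 3 c$ ($Z{\left(K,c \right)} = - 3 \left(\left(K + c\right) + \left(1 + \frac{K}{3}\right)\right) = - 3 \left(1 + c + \frac{4 K}{3}\right) = -3 - 4 K - 3 c$)
$- Z{\left(s,-85 \right)} = - (-3 - - \frac{166}{33} - -255) = - (-3 + \frac{166}{33} + 255) = \left(-1\right) \frac{8482}{33} = - \frac{8482}{33}$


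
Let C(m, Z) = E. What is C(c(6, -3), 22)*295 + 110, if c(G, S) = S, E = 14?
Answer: 4240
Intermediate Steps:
C(m, Z) = 14
C(c(6, -3), 22)*295 + 110 = 14*295 + 110 = 4130 + 110 = 4240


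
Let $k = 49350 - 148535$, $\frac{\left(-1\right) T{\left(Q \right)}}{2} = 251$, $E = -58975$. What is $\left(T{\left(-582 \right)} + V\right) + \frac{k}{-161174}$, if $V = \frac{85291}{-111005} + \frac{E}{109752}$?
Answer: $- \frac{493537874571265949}{981793093986120} \approx -502.69$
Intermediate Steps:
$T{\left(Q \right)} = -502$ ($T{\left(Q \right)} = \left(-2\right) 251 = -502$)
$V = - \frac{15907377707}{12183020760}$ ($V = \frac{85291}{-111005} - \frac{58975}{109752} = 85291 \left(- \frac{1}{111005}\right) - \frac{58975}{109752} = - \frac{85291}{111005} - \frac{58975}{109752} = - \frac{15907377707}{12183020760} \approx -1.3057$)
$k = -99185$
$\left(T{\left(-582 \right)} + V\right) + \frac{k}{-161174} = \left(-502 - \frac{15907377707}{12183020760}\right) - \frac{99185}{-161174} = - \frac{6131783799227}{12183020760} - - \frac{99185}{161174} = - \frac{6131783799227}{12183020760} + \frac{99185}{161174} = - \frac{493537874571265949}{981793093986120}$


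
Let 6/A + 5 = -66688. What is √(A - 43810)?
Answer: 36*I*√16706529807/22231 ≈ 209.31*I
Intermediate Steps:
A = -2/22231 (A = 6/(-5 - 66688) = 6/(-66693) = 6*(-1/66693) = -2/22231 ≈ -8.9964e-5)
√(A - 43810) = √(-2/22231 - 43810) = √(-973940112/22231) = 36*I*√16706529807/22231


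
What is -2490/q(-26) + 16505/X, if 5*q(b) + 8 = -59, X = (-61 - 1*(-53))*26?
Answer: 1483765/13936 ≈ 106.47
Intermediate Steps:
X = -208 (X = (-61 + 53)*26 = -8*26 = -208)
q(b) = -67/5 (q(b) = -8/5 + (1/5)*(-59) = -8/5 - 59/5 = -67/5)
-2490/q(-26) + 16505/X = -2490/(-67/5) + 16505/(-208) = -2490*(-5/67) + 16505*(-1/208) = 12450/67 - 16505/208 = 1483765/13936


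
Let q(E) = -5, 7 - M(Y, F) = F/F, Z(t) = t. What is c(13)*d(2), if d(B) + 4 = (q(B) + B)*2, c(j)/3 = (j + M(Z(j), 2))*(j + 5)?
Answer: -10260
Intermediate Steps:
M(Y, F) = 6 (M(Y, F) = 7 - F/F = 7 - 1*1 = 7 - 1 = 6)
c(j) = 3*(5 + j)*(6 + j) (c(j) = 3*((j + 6)*(j + 5)) = 3*((6 + j)*(5 + j)) = 3*((5 + j)*(6 + j)) = 3*(5 + j)*(6 + j))
d(B) = -14 + 2*B (d(B) = -4 + (-5 + B)*2 = -4 + (-10 + 2*B) = -14 + 2*B)
c(13)*d(2) = (90 + 3*13**2 + 33*13)*(-14 + 2*2) = (90 + 3*169 + 429)*(-14 + 4) = (90 + 507 + 429)*(-10) = 1026*(-10) = -10260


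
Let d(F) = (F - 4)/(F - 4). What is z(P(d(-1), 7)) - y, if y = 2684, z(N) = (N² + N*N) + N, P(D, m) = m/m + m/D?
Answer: -2548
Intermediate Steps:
d(F) = 1 (d(F) = (-4 + F)/(-4 + F) = 1)
P(D, m) = 1 + m/D
z(N) = N + 2*N² (z(N) = (N² + N²) + N = 2*N² + N = N + 2*N²)
z(P(d(-1), 7)) - y = ((1 + 7)/1)*(1 + 2*((1 + 7)/1)) - 1*2684 = (1*8)*(1 + 2*(1*8)) - 2684 = 8*(1 + 2*8) - 2684 = 8*(1 + 16) - 2684 = 8*17 - 2684 = 136 - 2684 = -2548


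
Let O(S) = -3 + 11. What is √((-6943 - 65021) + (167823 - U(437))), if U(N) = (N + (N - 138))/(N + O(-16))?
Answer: √18982150955/445 ≈ 309.61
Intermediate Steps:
O(S) = 8
U(N) = (-138 + 2*N)/(8 + N) (U(N) = (N + (N - 138))/(N + 8) = (N + (-138 + N))/(8 + N) = (-138 + 2*N)/(8 + N))
√((-6943 - 65021) + (167823 - U(437))) = √((-6943 - 65021) + (167823 - 2*(-69 + 437)/(8 + 437))) = √(-71964 + (167823 - 2*368/445)) = √(-71964 + (167823 - 1*736/445)) = √(-71964 + (167823 - 736/445)) = √(-71964 + 74680499/445) = √(42656519/445) = √18982150955/445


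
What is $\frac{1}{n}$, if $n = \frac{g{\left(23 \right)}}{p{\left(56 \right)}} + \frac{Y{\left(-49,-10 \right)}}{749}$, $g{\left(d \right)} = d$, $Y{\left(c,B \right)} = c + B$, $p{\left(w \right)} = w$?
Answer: $\frac{5992}{1989} \approx 3.0126$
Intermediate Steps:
$Y{\left(c,B \right)} = B + c$
$n = \frac{1989}{5992}$ ($n = \frac{23}{56} + \frac{-10 - 49}{749} = 23 \cdot \frac{1}{56} - \frac{59}{749} = \frac{23}{56} - \frac{59}{749} = \frac{1989}{5992} \approx 0.33194$)
$\frac{1}{n} = \frac{1}{\frac{1989}{5992}} = \frac{5992}{1989}$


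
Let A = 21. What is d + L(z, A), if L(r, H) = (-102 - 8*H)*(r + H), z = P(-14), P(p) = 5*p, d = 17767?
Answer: 30997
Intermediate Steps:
z = -70 (z = 5*(-14) = -70)
L(r, H) = (-102 - 8*H)*(H + r)
d + L(z, A) = 17767 + (-102*21 - 102*(-70) - 8*21**2 - 8*21*(-70)) = 17767 + (-2142 + 7140 - 8*441 + 11760) = 17767 + (-2142 + 7140 - 3528 + 11760) = 17767 + 13230 = 30997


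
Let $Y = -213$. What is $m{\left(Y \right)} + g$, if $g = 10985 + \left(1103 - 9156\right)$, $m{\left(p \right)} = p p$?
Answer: $48301$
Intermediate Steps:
$m{\left(p \right)} = p^{2}$
$g = 2932$ ($g = 10985 - 8053 = 2932$)
$m{\left(Y \right)} + g = \left(-213\right)^{2} + 2932 = 45369 + 2932 = 48301$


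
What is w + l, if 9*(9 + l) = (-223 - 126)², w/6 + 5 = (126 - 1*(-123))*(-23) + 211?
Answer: -176414/9 ≈ -19602.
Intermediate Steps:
w = -33126 (w = -30 + 6*((126 - 1*(-123))*(-23) + 211) = -30 + 6*((126 + 123)*(-23) + 211) = -30 + 6*(249*(-23) + 211) = -30 + 6*(-5727 + 211) = -30 + 6*(-5516) = -30 - 33096 = -33126)
l = 121720/9 (l = -9 + (-223 - 126)²/9 = -9 + (⅑)*(-349)² = -9 + (⅑)*121801 = -9 + 121801/9 = 121720/9 ≈ 13524.)
w + l = -33126 + 121720/9 = -176414/9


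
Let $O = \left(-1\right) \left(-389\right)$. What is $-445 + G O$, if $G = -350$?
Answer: $-136595$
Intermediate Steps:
$O = 389$
$-445 + G O = -445 - 136150 = -136595$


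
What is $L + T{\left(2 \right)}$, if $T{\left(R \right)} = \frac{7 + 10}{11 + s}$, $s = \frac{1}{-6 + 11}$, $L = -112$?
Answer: $- \frac{6187}{56} \approx -110.48$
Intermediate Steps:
$s = \frac{1}{5} \approx 0.2$
$T{\left(R \right)} = \frac{85}{56}$ ($T{\left(R \right)} = \frac{7 + 10}{11 + \frac{1}{5}} = \frac{17}{\frac{56}{5}} = 17 \cdot \frac{5}{56} = \frac{85}{56}$)
$L + T{\left(2 \right)} = -112 + \frac{85}{56} = - \frac{6187}{56}$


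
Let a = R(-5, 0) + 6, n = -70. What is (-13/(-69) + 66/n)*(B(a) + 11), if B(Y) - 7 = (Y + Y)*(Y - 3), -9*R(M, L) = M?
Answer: -9536348/195615 ≈ -48.751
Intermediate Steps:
R(M, L) = -M/9
a = 59/9 (a = -1/9*(-5) + 6 = 5/9 + 6 = 59/9 ≈ 6.5556)
B(Y) = 7 + 2*Y*(-3 + Y) (B(Y) = 7 + (Y + Y)*(Y - 3) = 7 + (2*Y)*(-3 + Y) = 7 + 2*Y*(-3 + Y))
(-13/(-69) + 66/n)*(B(a) + 11) = (-13/(-69) + 66/(-70))*((7 - 6*59/9 + 2*(59/9)**2) + 11) = (-13*(-1/69) + 66*(-1/70))*((7 - 118/3 + 2*(3481/81)) + 11) = (13/69 - 33/35)*((7 - 118/3 + 6962/81) + 11) = -1822*(4343/81 + 11)/2415 = -1822/2415*5234/81 = -9536348/195615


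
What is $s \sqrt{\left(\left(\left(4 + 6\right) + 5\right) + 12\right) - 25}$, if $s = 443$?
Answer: $443 \sqrt{2} \approx 626.5$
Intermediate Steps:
$s \sqrt{\left(\left(\left(4 + 6\right) + 5\right) + 12\right) - 25} = 443 \sqrt{\left(\left(\left(4 + 6\right) + 5\right) + 12\right) - 25} = 443 \sqrt{\left(\left(10 + 5\right) + 12\right) - 25} = 443 \sqrt{\left(15 + 12\right) - 25} = 443 \sqrt{27 - 25} = 443 \sqrt{2}$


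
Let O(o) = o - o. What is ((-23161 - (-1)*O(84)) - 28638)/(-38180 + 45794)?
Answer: -51799/7614 ≈ -6.8031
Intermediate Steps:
O(o) = 0
((-23161 - (-1)*O(84)) - 28638)/(-38180 + 45794) = ((-23161 - (-1)*0) - 28638)/(-38180 + 45794) = ((-23161 - 1*0) - 28638)/7614 = ((-23161 + 0) - 28638)*(1/7614) = (-23161 - 28638)*(1/7614) = -51799*1/7614 = -51799/7614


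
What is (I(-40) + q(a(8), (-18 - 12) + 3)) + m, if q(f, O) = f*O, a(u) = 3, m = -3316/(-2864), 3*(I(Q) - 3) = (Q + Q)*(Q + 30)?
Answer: 407743/2148 ≈ 189.82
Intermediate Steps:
I(Q) = 3 + 2*Q*(30 + Q)/3 (I(Q) = 3 + ((Q + Q)*(Q + 30))/3 = 3 + ((2*Q)*(30 + Q))/3 = 3 + (2*Q*(30 + Q))/3 = 3 + 2*Q*(30 + Q)/3)
m = 829/716 (m = -3316*(-1/2864) = 829/716 ≈ 1.1578)
q(f, O) = O*f
(I(-40) + q(a(8), (-18 - 12) + 3)) + m = ((3 + 20*(-40) + (2/3)*(-40)**2) + ((-18 - 12) + 3)*3) + 829/716 = ((3 - 800 + (2/3)*1600) + (-30 + 3)*3) + 829/716 = ((3 - 800 + 3200/3) - 27*3) + 829/716 = (809/3 - 81) + 829/716 = 566/3 + 829/716 = 407743/2148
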